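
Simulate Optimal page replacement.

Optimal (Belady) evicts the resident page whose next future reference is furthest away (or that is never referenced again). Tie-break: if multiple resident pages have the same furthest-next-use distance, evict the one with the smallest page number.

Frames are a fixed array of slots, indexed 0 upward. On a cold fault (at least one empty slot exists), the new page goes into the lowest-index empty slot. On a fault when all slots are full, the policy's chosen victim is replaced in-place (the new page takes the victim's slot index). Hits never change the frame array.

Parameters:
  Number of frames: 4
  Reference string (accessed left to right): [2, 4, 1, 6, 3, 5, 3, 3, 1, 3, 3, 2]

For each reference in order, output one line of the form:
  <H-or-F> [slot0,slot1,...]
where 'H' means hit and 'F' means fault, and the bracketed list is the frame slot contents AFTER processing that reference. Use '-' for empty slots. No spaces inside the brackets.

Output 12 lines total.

F [2,-,-,-]
F [2,4,-,-]
F [2,4,1,-]
F [2,4,1,6]
F [2,3,1,6]
F [2,3,1,5]
H [2,3,1,5]
H [2,3,1,5]
H [2,3,1,5]
H [2,3,1,5]
H [2,3,1,5]
H [2,3,1,5]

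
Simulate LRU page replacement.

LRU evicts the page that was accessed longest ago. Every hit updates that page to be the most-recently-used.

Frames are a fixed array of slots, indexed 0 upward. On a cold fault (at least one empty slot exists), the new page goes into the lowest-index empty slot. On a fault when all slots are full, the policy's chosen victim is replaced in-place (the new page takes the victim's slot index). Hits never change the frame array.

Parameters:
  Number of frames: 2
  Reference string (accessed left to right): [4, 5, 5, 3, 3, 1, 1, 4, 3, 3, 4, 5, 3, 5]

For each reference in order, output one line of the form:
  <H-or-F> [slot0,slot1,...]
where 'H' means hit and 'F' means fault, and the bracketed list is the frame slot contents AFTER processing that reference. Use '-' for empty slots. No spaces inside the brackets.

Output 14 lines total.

F [4,-]
F [4,5]
H [4,5]
F [3,5]
H [3,5]
F [3,1]
H [3,1]
F [4,1]
F [4,3]
H [4,3]
H [4,3]
F [4,5]
F [3,5]
H [3,5]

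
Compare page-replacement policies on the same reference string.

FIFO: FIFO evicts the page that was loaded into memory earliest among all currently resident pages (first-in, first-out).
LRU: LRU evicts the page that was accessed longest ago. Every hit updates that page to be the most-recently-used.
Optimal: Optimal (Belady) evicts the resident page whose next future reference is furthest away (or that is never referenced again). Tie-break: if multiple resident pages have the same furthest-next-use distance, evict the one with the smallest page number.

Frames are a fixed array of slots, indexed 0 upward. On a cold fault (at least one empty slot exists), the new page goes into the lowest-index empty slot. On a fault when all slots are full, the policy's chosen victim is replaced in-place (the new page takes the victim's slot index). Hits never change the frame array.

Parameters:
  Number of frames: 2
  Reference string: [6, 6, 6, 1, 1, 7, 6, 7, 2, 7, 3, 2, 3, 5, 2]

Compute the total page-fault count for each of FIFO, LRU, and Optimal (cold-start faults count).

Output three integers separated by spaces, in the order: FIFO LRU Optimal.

Answer: 9 9 6

Derivation:
--- FIFO ---
  step 0: ref 6 -> FAULT, frames=[6,-] (faults so far: 1)
  step 1: ref 6 -> HIT, frames=[6,-] (faults so far: 1)
  step 2: ref 6 -> HIT, frames=[6,-] (faults so far: 1)
  step 3: ref 1 -> FAULT, frames=[6,1] (faults so far: 2)
  step 4: ref 1 -> HIT, frames=[6,1] (faults so far: 2)
  step 5: ref 7 -> FAULT, evict 6, frames=[7,1] (faults so far: 3)
  step 6: ref 6 -> FAULT, evict 1, frames=[7,6] (faults so far: 4)
  step 7: ref 7 -> HIT, frames=[7,6] (faults so far: 4)
  step 8: ref 2 -> FAULT, evict 7, frames=[2,6] (faults so far: 5)
  step 9: ref 7 -> FAULT, evict 6, frames=[2,7] (faults so far: 6)
  step 10: ref 3 -> FAULT, evict 2, frames=[3,7] (faults so far: 7)
  step 11: ref 2 -> FAULT, evict 7, frames=[3,2] (faults so far: 8)
  step 12: ref 3 -> HIT, frames=[3,2] (faults so far: 8)
  step 13: ref 5 -> FAULT, evict 3, frames=[5,2] (faults so far: 9)
  step 14: ref 2 -> HIT, frames=[5,2] (faults so far: 9)
  FIFO total faults: 9
--- LRU ---
  step 0: ref 6 -> FAULT, frames=[6,-] (faults so far: 1)
  step 1: ref 6 -> HIT, frames=[6,-] (faults so far: 1)
  step 2: ref 6 -> HIT, frames=[6,-] (faults so far: 1)
  step 3: ref 1 -> FAULT, frames=[6,1] (faults so far: 2)
  step 4: ref 1 -> HIT, frames=[6,1] (faults so far: 2)
  step 5: ref 7 -> FAULT, evict 6, frames=[7,1] (faults so far: 3)
  step 6: ref 6 -> FAULT, evict 1, frames=[7,6] (faults so far: 4)
  step 7: ref 7 -> HIT, frames=[7,6] (faults so far: 4)
  step 8: ref 2 -> FAULT, evict 6, frames=[7,2] (faults so far: 5)
  step 9: ref 7 -> HIT, frames=[7,2] (faults so far: 5)
  step 10: ref 3 -> FAULT, evict 2, frames=[7,3] (faults so far: 6)
  step 11: ref 2 -> FAULT, evict 7, frames=[2,3] (faults so far: 7)
  step 12: ref 3 -> HIT, frames=[2,3] (faults so far: 7)
  step 13: ref 5 -> FAULT, evict 2, frames=[5,3] (faults so far: 8)
  step 14: ref 2 -> FAULT, evict 3, frames=[5,2] (faults so far: 9)
  LRU total faults: 9
--- Optimal ---
  step 0: ref 6 -> FAULT, frames=[6,-] (faults so far: 1)
  step 1: ref 6 -> HIT, frames=[6,-] (faults so far: 1)
  step 2: ref 6 -> HIT, frames=[6,-] (faults so far: 1)
  step 3: ref 1 -> FAULT, frames=[6,1] (faults so far: 2)
  step 4: ref 1 -> HIT, frames=[6,1] (faults so far: 2)
  step 5: ref 7 -> FAULT, evict 1, frames=[6,7] (faults so far: 3)
  step 6: ref 6 -> HIT, frames=[6,7] (faults so far: 3)
  step 7: ref 7 -> HIT, frames=[6,7] (faults so far: 3)
  step 8: ref 2 -> FAULT, evict 6, frames=[2,7] (faults so far: 4)
  step 9: ref 7 -> HIT, frames=[2,7] (faults so far: 4)
  step 10: ref 3 -> FAULT, evict 7, frames=[2,3] (faults so far: 5)
  step 11: ref 2 -> HIT, frames=[2,3] (faults so far: 5)
  step 12: ref 3 -> HIT, frames=[2,3] (faults so far: 5)
  step 13: ref 5 -> FAULT, evict 3, frames=[2,5] (faults so far: 6)
  step 14: ref 2 -> HIT, frames=[2,5] (faults so far: 6)
  Optimal total faults: 6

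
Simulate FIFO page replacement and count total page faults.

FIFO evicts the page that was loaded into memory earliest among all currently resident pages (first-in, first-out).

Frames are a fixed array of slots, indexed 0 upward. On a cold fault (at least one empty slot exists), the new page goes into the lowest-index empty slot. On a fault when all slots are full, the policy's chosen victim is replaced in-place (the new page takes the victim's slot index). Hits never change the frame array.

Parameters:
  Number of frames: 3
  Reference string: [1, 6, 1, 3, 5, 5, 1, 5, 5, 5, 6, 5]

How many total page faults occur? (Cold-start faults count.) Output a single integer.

Step 0: ref 1 → FAULT, frames=[1,-,-]
Step 1: ref 6 → FAULT, frames=[1,6,-]
Step 2: ref 1 → HIT, frames=[1,6,-]
Step 3: ref 3 → FAULT, frames=[1,6,3]
Step 4: ref 5 → FAULT (evict 1), frames=[5,6,3]
Step 5: ref 5 → HIT, frames=[5,6,3]
Step 6: ref 1 → FAULT (evict 6), frames=[5,1,3]
Step 7: ref 5 → HIT, frames=[5,1,3]
Step 8: ref 5 → HIT, frames=[5,1,3]
Step 9: ref 5 → HIT, frames=[5,1,3]
Step 10: ref 6 → FAULT (evict 3), frames=[5,1,6]
Step 11: ref 5 → HIT, frames=[5,1,6]
Total faults: 6

Answer: 6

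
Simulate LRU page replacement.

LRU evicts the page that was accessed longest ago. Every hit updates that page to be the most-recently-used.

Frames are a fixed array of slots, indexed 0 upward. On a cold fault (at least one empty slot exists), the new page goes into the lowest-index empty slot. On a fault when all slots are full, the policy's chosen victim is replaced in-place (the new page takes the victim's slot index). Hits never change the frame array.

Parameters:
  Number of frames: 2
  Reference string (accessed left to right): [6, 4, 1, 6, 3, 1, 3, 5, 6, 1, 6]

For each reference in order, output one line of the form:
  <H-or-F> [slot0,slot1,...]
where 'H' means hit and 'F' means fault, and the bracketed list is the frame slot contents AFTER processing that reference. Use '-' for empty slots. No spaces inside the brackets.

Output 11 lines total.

F [6,-]
F [6,4]
F [1,4]
F [1,6]
F [3,6]
F [3,1]
H [3,1]
F [3,5]
F [6,5]
F [6,1]
H [6,1]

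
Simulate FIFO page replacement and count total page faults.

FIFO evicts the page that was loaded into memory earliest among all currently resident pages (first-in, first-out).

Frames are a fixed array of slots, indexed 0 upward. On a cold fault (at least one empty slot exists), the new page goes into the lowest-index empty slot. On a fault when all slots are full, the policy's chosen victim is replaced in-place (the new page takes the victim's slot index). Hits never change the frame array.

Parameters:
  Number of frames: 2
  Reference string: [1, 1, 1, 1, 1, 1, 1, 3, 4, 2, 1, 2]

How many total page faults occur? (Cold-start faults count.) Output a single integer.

Answer: 5

Derivation:
Step 0: ref 1 → FAULT, frames=[1,-]
Step 1: ref 1 → HIT, frames=[1,-]
Step 2: ref 1 → HIT, frames=[1,-]
Step 3: ref 1 → HIT, frames=[1,-]
Step 4: ref 1 → HIT, frames=[1,-]
Step 5: ref 1 → HIT, frames=[1,-]
Step 6: ref 1 → HIT, frames=[1,-]
Step 7: ref 3 → FAULT, frames=[1,3]
Step 8: ref 4 → FAULT (evict 1), frames=[4,3]
Step 9: ref 2 → FAULT (evict 3), frames=[4,2]
Step 10: ref 1 → FAULT (evict 4), frames=[1,2]
Step 11: ref 2 → HIT, frames=[1,2]
Total faults: 5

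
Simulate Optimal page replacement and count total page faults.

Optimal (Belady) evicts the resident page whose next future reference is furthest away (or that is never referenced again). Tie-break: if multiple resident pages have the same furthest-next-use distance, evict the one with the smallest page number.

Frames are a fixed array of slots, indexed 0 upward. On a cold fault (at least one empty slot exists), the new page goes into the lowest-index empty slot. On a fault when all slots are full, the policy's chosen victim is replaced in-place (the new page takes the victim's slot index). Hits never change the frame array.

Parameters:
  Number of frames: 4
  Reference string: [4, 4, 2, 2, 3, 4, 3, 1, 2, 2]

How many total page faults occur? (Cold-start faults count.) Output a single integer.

Step 0: ref 4 → FAULT, frames=[4,-,-,-]
Step 1: ref 4 → HIT, frames=[4,-,-,-]
Step 2: ref 2 → FAULT, frames=[4,2,-,-]
Step 3: ref 2 → HIT, frames=[4,2,-,-]
Step 4: ref 3 → FAULT, frames=[4,2,3,-]
Step 5: ref 4 → HIT, frames=[4,2,3,-]
Step 6: ref 3 → HIT, frames=[4,2,3,-]
Step 7: ref 1 → FAULT, frames=[4,2,3,1]
Step 8: ref 2 → HIT, frames=[4,2,3,1]
Step 9: ref 2 → HIT, frames=[4,2,3,1]
Total faults: 4

Answer: 4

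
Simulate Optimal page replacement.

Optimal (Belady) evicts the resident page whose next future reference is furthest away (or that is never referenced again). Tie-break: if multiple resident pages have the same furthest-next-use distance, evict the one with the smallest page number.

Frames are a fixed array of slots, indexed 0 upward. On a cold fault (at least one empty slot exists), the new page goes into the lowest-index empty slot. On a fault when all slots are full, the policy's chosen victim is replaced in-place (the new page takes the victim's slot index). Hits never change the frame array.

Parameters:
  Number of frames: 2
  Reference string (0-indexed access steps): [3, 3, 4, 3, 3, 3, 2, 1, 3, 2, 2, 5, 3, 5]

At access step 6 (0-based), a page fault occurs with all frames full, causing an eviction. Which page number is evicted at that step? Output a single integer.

Step 0: ref 3 -> FAULT, frames=[3,-]
Step 1: ref 3 -> HIT, frames=[3,-]
Step 2: ref 4 -> FAULT, frames=[3,4]
Step 3: ref 3 -> HIT, frames=[3,4]
Step 4: ref 3 -> HIT, frames=[3,4]
Step 5: ref 3 -> HIT, frames=[3,4]
Step 6: ref 2 -> FAULT, evict 4, frames=[3,2]
At step 6: evicted page 4

Answer: 4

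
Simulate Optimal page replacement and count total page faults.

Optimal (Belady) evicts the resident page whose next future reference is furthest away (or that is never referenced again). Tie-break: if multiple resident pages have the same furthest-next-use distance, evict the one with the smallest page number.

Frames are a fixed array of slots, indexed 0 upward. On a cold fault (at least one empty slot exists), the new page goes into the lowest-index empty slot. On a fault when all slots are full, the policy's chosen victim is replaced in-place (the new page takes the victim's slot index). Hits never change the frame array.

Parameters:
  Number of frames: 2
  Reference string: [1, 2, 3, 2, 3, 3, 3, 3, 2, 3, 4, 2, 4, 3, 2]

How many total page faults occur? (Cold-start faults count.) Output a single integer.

Answer: 5

Derivation:
Step 0: ref 1 → FAULT, frames=[1,-]
Step 1: ref 2 → FAULT, frames=[1,2]
Step 2: ref 3 → FAULT (evict 1), frames=[3,2]
Step 3: ref 2 → HIT, frames=[3,2]
Step 4: ref 3 → HIT, frames=[3,2]
Step 5: ref 3 → HIT, frames=[3,2]
Step 6: ref 3 → HIT, frames=[3,2]
Step 7: ref 3 → HIT, frames=[3,2]
Step 8: ref 2 → HIT, frames=[3,2]
Step 9: ref 3 → HIT, frames=[3,2]
Step 10: ref 4 → FAULT (evict 3), frames=[4,2]
Step 11: ref 2 → HIT, frames=[4,2]
Step 12: ref 4 → HIT, frames=[4,2]
Step 13: ref 3 → FAULT (evict 4), frames=[3,2]
Step 14: ref 2 → HIT, frames=[3,2]
Total faults: 5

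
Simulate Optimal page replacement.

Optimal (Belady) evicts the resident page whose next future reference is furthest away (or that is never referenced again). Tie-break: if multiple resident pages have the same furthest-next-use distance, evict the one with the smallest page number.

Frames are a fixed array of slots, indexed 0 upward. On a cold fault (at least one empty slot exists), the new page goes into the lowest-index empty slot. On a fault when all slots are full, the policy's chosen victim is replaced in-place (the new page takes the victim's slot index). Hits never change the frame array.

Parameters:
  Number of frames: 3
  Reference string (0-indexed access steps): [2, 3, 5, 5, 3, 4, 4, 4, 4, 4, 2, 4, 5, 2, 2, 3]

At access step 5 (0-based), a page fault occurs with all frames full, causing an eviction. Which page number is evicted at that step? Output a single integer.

Step 0: ref 2 -> FAULT, frames=[2,-,-]
Step 1: ref 3 -> FAULT, frames=[2,3,-]
Step 2: ref 5 -> FAULT, frames=[2,3,5]
Step 3: ref 5 -> HIT, frames=[2,3,5]
Step 4: ref 3 -> HIT, frames=[2,3,5]
Step 5: ref 4 -> FAULT, evict 3, frames=[2,4,5]
At step 5: evicted page 3

Answer: 3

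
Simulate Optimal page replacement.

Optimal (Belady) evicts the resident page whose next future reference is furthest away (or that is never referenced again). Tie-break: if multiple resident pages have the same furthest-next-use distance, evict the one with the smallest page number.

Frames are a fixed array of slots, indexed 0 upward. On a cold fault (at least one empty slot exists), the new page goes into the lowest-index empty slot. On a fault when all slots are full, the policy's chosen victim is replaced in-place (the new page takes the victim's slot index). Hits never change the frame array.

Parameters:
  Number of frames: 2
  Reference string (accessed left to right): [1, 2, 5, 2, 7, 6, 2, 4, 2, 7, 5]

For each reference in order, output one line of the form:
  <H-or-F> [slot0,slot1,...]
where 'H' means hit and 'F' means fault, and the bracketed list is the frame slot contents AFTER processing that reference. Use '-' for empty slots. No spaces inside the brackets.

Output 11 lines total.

F [1,-]
F [1,2]
F [5,2]
H [5,2]
F [7,2]
F [6,2]
H [6,2]
F [4,2]
H [4,2]
F [4,7]
F [5,7]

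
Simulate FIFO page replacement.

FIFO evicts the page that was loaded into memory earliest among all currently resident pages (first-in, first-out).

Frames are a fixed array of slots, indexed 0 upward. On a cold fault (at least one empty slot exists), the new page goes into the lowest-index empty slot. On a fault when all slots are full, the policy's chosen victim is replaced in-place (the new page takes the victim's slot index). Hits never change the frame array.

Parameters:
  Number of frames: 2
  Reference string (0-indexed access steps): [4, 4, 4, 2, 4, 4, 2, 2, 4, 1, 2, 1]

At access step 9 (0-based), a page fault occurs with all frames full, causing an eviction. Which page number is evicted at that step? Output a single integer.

Answer: 4

Derivation:
Step 0: ref 4 -> FAULT, frames=[4,-]
Step 1: ref 4 -> HIT, frames=[4,-]
Step 2: ref 4 -> HIT, frames=[4,-]
Step 3: ref 2 -> FAULT, frames=[4,2]
Step 4: ref 4 -> HIT, frames=[4,2]
Step 5: ref 4 -> HIT, frames=[4,2]
Step 6: ref 2 -> HIT, frames=[4,2]
Step 7: ref 2 -> HIT, frames=[4,2]
Step 8: ref 4 -> HIT, frames=[4,2]
Step 9: ref 1 -> FAULT, evict 4, frames=[1,2]
At step 9: evicted page 4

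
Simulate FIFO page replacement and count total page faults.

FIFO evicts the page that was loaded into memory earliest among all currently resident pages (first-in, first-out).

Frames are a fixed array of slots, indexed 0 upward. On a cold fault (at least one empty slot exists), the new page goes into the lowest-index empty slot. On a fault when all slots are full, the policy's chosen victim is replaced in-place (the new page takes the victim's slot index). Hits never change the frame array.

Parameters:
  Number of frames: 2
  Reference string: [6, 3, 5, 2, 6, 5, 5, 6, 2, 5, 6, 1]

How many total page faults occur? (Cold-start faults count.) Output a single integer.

Answer: 9

Derivation:
Step 0: ref 6 → FAULT, frames=[6,-]
Step 1: ref 3 → FAULT, frames=[6,3]
Step 2: ref 5 → FAULT (evict 6), frames=[5,3]
Step 3: ref 2 → FAULT (evict 3), frames=[5,2]
Step 4: ref 6 → FAULT (evict 5), frames=[6,2]
Step 5: ref 5 → FAULT (evict 2), frames=[6,5]
Step 6: ref 5 → HIT, frames=[6,5]
Step 7: ref 6 → HIT, frames=[6,5]
Step 8: ref 2 → FAULT (evict 6), frames=[2,5]
Step 9: ref 5 → HIT, frames=[2,5]
Step 10: ref 6 → FAULT (evict 5), frames=[2,6]
Step 11: ref 1 → FAULT (evict 2), frames=[1,6]
Total faults: 9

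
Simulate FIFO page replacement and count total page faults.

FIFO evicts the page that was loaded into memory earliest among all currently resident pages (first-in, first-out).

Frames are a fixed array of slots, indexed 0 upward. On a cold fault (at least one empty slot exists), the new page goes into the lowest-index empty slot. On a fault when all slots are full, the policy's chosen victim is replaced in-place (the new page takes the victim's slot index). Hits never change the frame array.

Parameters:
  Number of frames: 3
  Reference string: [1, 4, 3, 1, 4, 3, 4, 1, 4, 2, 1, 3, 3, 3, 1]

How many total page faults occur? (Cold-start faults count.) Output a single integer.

Answer: 5

Derivation:
Step 0: ref 1 → FAULT, frames=[1,-,-]
Step 1: ref 4 → FAULT, frames=[1,4,-]
Step 2: ref 3 → FAULT, frames=[1,4,3]
Step 3: ref 1 → HIT, frames=[1,4,3]
Step 4: ref 4 → HIT, frames=[1,4,3]
Step 5: ref 3 → HIT, frames=[1,4,3]
Step 6: ref 4 → HIT, frames=[1,4,3]
Step 7: ref 1 → HIT, frames=[1,4,3]
Step 8: ref 4 → HIT, frames=[1,4,3]
Step 9: ref 2 → FAULT (evict 1), frames=[2,4,3]
Step 10: ref 1 → FAULT (evict 4), frames=[2,1,3]
Step 11: ref 3 → HIT, frames=[2,1,3]
Step 12: ref 3 → HIT, frames=[2,1,3]
Step 13: ref 3 → HIT, frames=[2,1,3]
Step 14: ref 1 → HIT, frames=[2,1,3]
Total faults: 5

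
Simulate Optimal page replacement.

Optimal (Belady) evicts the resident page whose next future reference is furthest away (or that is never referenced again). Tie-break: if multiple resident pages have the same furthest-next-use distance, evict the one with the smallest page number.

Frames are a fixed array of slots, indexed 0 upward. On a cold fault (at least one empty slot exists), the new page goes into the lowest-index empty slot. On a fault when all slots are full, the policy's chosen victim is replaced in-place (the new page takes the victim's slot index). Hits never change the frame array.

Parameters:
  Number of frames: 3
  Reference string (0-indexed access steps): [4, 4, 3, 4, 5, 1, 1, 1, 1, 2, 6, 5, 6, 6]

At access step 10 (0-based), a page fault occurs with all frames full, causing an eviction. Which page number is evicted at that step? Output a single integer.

Step 0: ref 4 -> FAULT, frames=[4,-,-]
Step 1: ref 4 -> HIT, frames=[4,-,-]
Step 2: ref 3 -> FAULT, frames=[4,3,-]
Step 3: ref 4 -> HIT, frames=[4,3,-]
Step 4: ref 5 -> FAULT, frames=[4,3,5]
Step 5: ref 1 -> FAULT, evict 3, frames=[4,1,5]
Step 6: ref 1 -> HIT, frames=[4,1,5]
Step 7: ref 1 -> HIT, frames=[4,1,5]
Step 8: ref 1 -> HIT, frames=[4,1,5]
Step 9: ref 2 -> FAULT, evict 1, frames=[4,2,5]
Step 10: ref 6 -> FAULT, evict 2, frames=[4,6,5]
At step 10: evicted page 2

Answer: 2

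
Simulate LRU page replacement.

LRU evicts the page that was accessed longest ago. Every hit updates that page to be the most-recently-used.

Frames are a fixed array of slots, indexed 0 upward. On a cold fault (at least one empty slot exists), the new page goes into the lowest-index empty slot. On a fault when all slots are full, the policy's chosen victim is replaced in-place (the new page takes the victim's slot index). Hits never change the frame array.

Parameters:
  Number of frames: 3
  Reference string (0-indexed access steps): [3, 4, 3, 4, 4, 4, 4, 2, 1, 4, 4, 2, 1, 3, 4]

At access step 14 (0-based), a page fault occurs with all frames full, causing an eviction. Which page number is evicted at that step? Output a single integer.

Answer: 2

Derivation:
Step 0: ref 3 -> FAULT, frames=[3,-,-]
Step 1: ref 4 -> FAULT, frames=[3,4,-]
Step 2: ref 3 -> HIT, frames=[3,4,-]
Step 3: ref 4 -> HIT, frames=[3,4,-]
Step 4: ref 4 -> HIT, frames=[3,4,-]
Step 5: ref 4 -> HIT, frames=[3,4,-]
Step 6: ref 4 -> HIT, frames=[3,4,-]
Step 7: ref 2 -> FAULT, frames=[3,4,2]
Step 8: ref 1 -> FAULT, evict 3, frames=[1,4,2]
Step 9: ref 4 -> HIT, frames=[1,4,2]
Step 10: ref 4 -> HIT, frames=[1,4,2]
Step 11: ref 2 -> HIT, frames=[1,4,2]
Step 12: ref 1 -> HIT, frames=[1,4,2]
Step 13: ref 3 -> FAULT, evict 4, frames=[1,3,2]
Step 14: ref 4 -> FAULT, evict 2, frames=[1,3,4]
At step 14: evicted page 2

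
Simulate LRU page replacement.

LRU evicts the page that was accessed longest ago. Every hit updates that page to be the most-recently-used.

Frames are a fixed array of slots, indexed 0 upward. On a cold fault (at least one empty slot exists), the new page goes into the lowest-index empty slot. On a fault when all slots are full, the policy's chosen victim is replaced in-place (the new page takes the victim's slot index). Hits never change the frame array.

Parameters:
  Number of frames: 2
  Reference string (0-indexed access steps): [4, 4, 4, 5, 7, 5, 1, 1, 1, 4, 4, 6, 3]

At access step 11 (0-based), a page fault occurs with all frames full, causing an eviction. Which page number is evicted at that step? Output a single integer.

Answer: 1

Derivation:
Step 0: ref 4 -> FAULT, frames=[4,-]
Step 1: ref 4 -> HIT, frames=[4,-]
Step 2: ref 4 -> HIT, frames=[4,-]
Step 3: ref 5 -> FAULT, frames=[4,5]
Step 4: ref 7 -> FAULT, evict 4, frames=[7,5]
Step 5: ref 5 -> HIT, frames=[7,5]
Step 6: ref 1 -> FAULT, evict 7, frames=[1,5]
Step 7: ref 1 -> HIT, frames=[1,5]
Step 8: ref 1 -> HIT, frames=[1,5]
Step 9: ref 4 -> FAULT, evict 5, frames=[1,4]
Step 10: ref 4 -> HIT, frames=[1,4]
Step 11: ref 6 -> FAULT, evict 1, frames=[6,4]
At step 11: evicted page 1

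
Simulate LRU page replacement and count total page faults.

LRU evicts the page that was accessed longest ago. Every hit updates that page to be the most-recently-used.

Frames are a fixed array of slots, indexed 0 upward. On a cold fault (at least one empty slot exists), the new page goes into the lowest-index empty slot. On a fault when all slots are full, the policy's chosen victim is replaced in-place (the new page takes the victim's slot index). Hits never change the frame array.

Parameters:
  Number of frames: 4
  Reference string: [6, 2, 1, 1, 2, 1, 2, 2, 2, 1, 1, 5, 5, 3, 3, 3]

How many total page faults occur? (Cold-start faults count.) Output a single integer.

Answer: 5

Derivation:
Step 0: ref 6 → FAULT, frames=[6,-,-,-]
Step 1: ref 2 → FAULT, frames=[6,2,-,-]
Step 2: ref 1 → FAULT, frames=[6,2,1,-]
Step 3: ref 1 → HIT, frames=[6,2,1,-]
Step 4: ref 2 → HIT, frames=[6,2,1,-]
Step 5: ref 1 → HIT, frames=[6,2,1,-]
Step 6: ref 2 → HIT, frames=[6,2,1,-]
Step 7: ref 2 → HIT, frames=[6,2,1,-]
Step 8: ref 2 → HIT, frames=[6,2,1,-]
Step 9: ref 1 → HIT, frames=[6,2,1,-]
Step 10: ref 1 → HIT, frames=[6,2,1,-]
Step 11: ref 5 → FAULT, frames=[6,2,1,5]
Step 12: ref 5 → HIT, frames=[6,2,1,5]
Step 13: ref 3 → FAULT (evict 6), frames=[3,2,1,5]
Step 14: ref 3 → HIT, frames=[3,2,1,5]
Step 15: ref 3 → HIT, frames=[3,2,1,5]
Total faults: 5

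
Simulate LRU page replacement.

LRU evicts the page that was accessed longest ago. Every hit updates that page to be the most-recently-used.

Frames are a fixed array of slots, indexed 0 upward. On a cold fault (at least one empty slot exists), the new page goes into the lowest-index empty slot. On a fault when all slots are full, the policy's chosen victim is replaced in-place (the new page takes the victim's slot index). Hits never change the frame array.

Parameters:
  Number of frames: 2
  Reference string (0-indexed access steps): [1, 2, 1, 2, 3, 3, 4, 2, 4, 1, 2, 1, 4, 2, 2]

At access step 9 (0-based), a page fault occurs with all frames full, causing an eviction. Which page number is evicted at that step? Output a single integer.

Answer: 2

Derivation:
Step 0: ref 1 -> FAULT, frames=[1,-]
Step 1: ref 2 -> FAULT, frames=[1,2]
Step 2: ref 1 -> HIT, frames=[1,2]
Step 3: ref 2 -> HIT, frames=[1,2]
Step 4: ref 3 -> FAULT, evict 1, frames=[3,2]
Step 5: ref 3 -> HIT, frames=[3,2]
Step 6: ref 4 -> FAULT, evict 2, frames=[3,4]
Step 7: ref 2 -> FAULT, evict 3, frames=[2,4]
Step 8: ref 4 -> HIT, frames=[2,4]
Step 9: ref 1 -> FAULT, evict 2, frames=[1,4]
At step 9: evicted page 2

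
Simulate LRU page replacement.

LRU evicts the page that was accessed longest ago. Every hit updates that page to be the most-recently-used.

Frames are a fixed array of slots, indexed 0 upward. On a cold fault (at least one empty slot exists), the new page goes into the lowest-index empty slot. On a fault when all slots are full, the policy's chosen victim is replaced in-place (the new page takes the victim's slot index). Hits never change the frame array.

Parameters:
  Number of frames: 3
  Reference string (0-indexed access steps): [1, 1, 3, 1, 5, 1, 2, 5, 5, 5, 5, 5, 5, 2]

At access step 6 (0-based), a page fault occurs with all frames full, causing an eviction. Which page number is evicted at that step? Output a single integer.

Step 0: ref 1 -> FAULT, frames=[1,-,-]
Step 1: ref 1 -> HIT, frames=[1,-,-]
Step 2: ref 3 -> FAULT, frames=[1,3,-]
Step 3: ref 1 -> HIT, frames=[1,3,-]
Step 4: ref 5 -> FAULT, frames=[1,3,5]
Step 5: ref 1 -> HIT, frames=[1,3,5]
Step 6: ref 2 -> FAULT, evict 3, frames=[1,2,5]
At step 6: evicted page 3

Answer: 3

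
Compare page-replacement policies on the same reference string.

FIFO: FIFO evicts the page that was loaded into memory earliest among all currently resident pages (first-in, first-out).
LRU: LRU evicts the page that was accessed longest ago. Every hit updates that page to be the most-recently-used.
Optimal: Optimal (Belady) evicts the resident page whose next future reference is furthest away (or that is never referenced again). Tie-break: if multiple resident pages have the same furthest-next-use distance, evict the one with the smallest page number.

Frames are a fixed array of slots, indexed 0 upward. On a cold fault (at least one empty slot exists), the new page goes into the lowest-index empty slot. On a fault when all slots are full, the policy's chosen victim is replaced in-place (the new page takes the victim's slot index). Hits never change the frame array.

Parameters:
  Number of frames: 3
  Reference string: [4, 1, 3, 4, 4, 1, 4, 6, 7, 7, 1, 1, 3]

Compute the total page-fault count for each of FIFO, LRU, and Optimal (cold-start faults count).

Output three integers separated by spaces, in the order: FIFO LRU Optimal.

--- FIFO ---
  step 0: ref 4 -> FAULT, frames=[4,-,-] (faults so far: 1)
  step 1: ref 1 -> FAULT, frames=[4,1,-] (faults so far: 2)
  step 2: ref 3 -> FAULT, frames=[4,1,3] (faults so far: 3)
  step 3: ref 4 -> HIT, frames=[4,1,3] (faults so far: 3)
  step 4: ref 4 -> HIT, frames=[4,1,3] (faults so far: 3)
  step 5: ref 1 -> HIT, frames=[4,1,3] (faults so far: 3)
  step 6: ref 4 -> HIT, frames=[4,1,3] (faults so far: 3)
  step 7: ref 6 -> FAULT, evict 4, frames=[6,1,3] (faults so far: 4)
  step 8: ref 7 -> FAULT, evict 1, frames=[6,7,3] (faults so far: 5)
  step 9: ref 7 -> HIT, frames=[6,7,3] (faults so far: 5)
  step 10: ref 1 -> FAULT, evict 3, frames=[6,7,1] (faults so far: 6)
  step 11: ref 1 -> HIT, frames=[6,7,1] (faults so far: 6)
  step 12: ref 3 -> FAULT, evict 6, frames=[3,7,1] (faults so far: 7)
  FIFO total faults: 7
--- LRU ---
  step 0: ref 4 -> FAULT, frames=[4,-,-] (faults so far: 1)
  step 1: ref 1 -> FAULT, frames=[4,1,-] (faults so far: 2)
  step 2: ref 3 -> FAULT, frames=[4,1,3] (faults so far: 3)
  step 3: ref 4 -> HIT, frames=[4,1,3] (faults so far: 3)
  step 4: ref 4 -> HIT, frames=[4,1,3] (faults so far: 3)
  step 5: ref 1 -> HIT, frames=[4,1,3] (faults so far: 3)
  step 6: ref 4 -> HIT, frames=[4,1,3] (faults so far: 3)
  step 7: ref 6 -> FAULT, evict 3, frames=[4,1,6] (faults so far: 4)
  step 8: ref 7 -> FAULT, evict 1, frames=[4,7,6] (faults so far: 5)
  step 9: ref 7 -> HIT, frames=[4,7,6] (faults so far: 5)
  step 10: ref 1 -> FAULT, evict 4, frames=[1,7,6] (faults so far: 6)
  step 11: ref 1 -> HIT, frames=[1,7,6] (faults so far: 6)
  step 12: ref 3 -> FAULT, evict 6, frames=[1,7,3] (faults so far: 7)
  LRU total faults: 7
--- Optimal ---
  step 0: ref 4 -> FAULT, frames=[4,-,-] (faults so far: 1)
  step 1: ref 1 -> FAULT, frames=[4,1,-] (faults so far: 2)
  step 2: ref 3 -> FAULT, frames=[4,1,3] (faults so far: 3)
  step 3: ref 4 -> HIT, frames=[4,1,3] (faults so far: 3)
  step 4: ref 4 -> HIT, frames=[4,1,3] (faults so far: 3)
  step 5: ref 1 -> HIT, frames=[4,1,3] (faults so far: 3)
  step 6: ref 4 -> HIT, frames=[4,1,3] (faults so far: 3)
  step 7: ref 6 -> FAULT, evict 4, frames=[6,1,3] (faults so far: 4)
  step 8: ref 7 -> FAULT, evict 6, frames=[7,1,3] (faults so far: 5)
  step 9: ref 7 -> HIT, frames=[7,1,3] (faults so far: 5)
  step 10: ref 1 -> HIT, frames=[7,1,3] (faults so far: 5)
  step 11: ref 1 -> HIT, frames=[7,1,3] (faults so far: 5)
  step 12: ref 3 -> HIT, frames=[7,1,3] (faults so far: 5)
  Optimal total faults: 5

Answer: 7 7 5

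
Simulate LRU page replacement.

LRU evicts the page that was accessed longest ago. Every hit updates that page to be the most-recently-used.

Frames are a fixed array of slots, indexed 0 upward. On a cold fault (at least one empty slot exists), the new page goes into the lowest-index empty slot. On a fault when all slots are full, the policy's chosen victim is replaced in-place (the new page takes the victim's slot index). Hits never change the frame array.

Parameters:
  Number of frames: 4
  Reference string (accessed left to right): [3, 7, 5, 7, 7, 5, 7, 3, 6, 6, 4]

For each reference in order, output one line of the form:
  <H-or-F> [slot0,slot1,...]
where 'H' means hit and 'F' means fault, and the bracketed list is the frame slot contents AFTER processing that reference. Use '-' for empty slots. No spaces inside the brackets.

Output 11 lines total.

F [3,-,-,-]
F [3,7,-,-]
F [3,7,5,-]
H [3,7,5,-]
H [3,7,5,-]
H [3,7,5,-]
H [3,7,5,-]
H [3,7,5,-]
F [3,7,5,6]
H [3,7,5,6]
F [3,7,4,6]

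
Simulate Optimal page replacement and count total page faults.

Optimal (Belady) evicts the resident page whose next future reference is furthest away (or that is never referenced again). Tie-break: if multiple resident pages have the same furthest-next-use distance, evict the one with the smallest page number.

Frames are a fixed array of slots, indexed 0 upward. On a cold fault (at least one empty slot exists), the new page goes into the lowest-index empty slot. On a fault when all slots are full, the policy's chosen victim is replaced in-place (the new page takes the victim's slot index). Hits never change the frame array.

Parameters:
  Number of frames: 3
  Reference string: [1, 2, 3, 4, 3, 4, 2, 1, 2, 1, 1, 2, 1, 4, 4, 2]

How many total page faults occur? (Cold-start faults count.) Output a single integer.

Answer: 5

Derivation:
Step 0: ref 1 → FAULT, frames=[1,-,-]
Step 1: ref 2 → FAULT, frames=[1,2,-]
Step 2: ref 3 → FAULT, frames=[1,2,3]
Step 3: ref 4 → FAULT (evict 1), frames=[4,2,3]
Step 4: ref 3 → HIT, frames=[4,2,3]
Step 5: ref 4 → HIT, frames=[4,2,3]
Step 6: ref 2 → HIT, frames=[4,2,3]
Step 7: ref 1 → FAULT (evict 3), frames=[4,2,1]
Step 8: ref 2 → HIT, frames=[4,2,1]
Step 9: ref 1 → HIT, frames=[4,2,1]
Step 10: ref 1 → HIT, frames=[4,2,1]
Step 11: ref 2 → HIT, frames=[4,2,1]
Step 12: ref 1 → HIT, frames=[4,2,1]
Step 13: ref 4 → HIT, frames=[4,2,1]
Step 14: ref 4 → HIT, frames=[4,2,1]
Step 15: ref 2 → HIT, frames=[4,2,1]
Total faults: 5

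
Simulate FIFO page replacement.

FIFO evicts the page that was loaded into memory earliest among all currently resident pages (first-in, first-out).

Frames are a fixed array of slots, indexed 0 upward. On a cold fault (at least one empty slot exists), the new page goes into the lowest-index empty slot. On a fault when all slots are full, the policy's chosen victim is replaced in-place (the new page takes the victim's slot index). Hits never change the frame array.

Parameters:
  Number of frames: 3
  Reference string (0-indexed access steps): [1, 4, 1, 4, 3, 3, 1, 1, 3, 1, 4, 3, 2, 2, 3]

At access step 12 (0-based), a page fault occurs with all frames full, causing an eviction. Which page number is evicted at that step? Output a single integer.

Step 0: ref 1 -> FAULT, frames=[1,-,-]
Step 1: ref 4 -> FAULT, frames=[1,4,-]
Step 2: ref 1 -> HIT, frames=[1,4,-]
Step 3: ref 4 -> HIT, frames=[1,4,-]
Step 4: ref 3 -> FAULT, frames=[1,4,3]
Step 5: ref 3 -> HIT, frames=[1,4,3]
Step 6: ref 1 -> HIT, frames=[1,4,3]
Step 7: ref 1 -> HIT, frames=[1,4,3]
Step 8: ref 3 -> HIT, frames=[1,4,3]
Step 9: ref 1 -> HIT, frames=[1,4,3]
Step 10: ref 4 -> HIT, frames=[1,4,3]
Step 11: ref 3 -> HIT, frames=[1,4,3]
Step 12: ref 2 -> FAULT, evict 1, frames=[2,4,3]
At step 12: evicted page 1

Answer: 1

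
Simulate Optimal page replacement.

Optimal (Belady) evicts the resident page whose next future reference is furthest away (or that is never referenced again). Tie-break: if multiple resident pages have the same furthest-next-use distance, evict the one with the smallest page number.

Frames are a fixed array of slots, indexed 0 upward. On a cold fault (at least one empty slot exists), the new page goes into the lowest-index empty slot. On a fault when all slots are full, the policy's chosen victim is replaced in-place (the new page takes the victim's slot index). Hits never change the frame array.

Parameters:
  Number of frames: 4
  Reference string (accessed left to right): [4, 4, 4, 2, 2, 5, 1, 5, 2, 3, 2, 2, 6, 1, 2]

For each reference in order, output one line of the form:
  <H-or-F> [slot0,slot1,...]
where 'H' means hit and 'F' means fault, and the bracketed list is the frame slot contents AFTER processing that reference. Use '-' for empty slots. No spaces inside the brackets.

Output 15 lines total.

F [4,-,-,-]
H [4,-,-,-]
H [4,-,-,-]
F [4,2,-,-]
H [4,2,-,-]
F [4,2,5,-]
F [4,2,5,1]
H [4,2,5,1]
H [4,2,5,1]
F [3,2,5,1]
H [3,2,5,1]
H [3,2,5,1]
F [6,2,5,1]
H [6,2,5,1]
H [6,2,5,1]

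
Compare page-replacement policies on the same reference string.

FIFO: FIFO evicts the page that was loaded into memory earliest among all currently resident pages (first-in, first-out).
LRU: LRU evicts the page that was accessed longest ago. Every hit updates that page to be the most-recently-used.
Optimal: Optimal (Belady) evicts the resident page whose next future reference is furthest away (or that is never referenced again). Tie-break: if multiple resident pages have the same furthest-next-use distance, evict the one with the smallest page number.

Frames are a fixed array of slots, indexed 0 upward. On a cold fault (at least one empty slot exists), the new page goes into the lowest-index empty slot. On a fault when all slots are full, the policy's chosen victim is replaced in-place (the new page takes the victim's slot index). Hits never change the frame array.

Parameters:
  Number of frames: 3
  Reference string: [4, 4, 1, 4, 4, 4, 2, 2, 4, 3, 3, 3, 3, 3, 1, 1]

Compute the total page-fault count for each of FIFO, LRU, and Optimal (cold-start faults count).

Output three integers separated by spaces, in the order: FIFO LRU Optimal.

Answer: 4 5 4

Derivation:
--- FIFO ---
  step 0: ref 4 -> FAULT, frames=[4,-,-] (faults so far: 1)
  step 1: ref 4 -> HIT, frames=[4,-,-] (faults so far: 1)
  step 2: ref 1 -> FAULT, frames=[4,1,-] (faults so far: 2)
  step 3: ref 4 -> HIT, frames=[4,1,-] (faults so far: 2)
  step 4: ref 4 -> HIT, frames=[4,1,-] (faults so far: 2)
  step 5: ref 4 -> HIT, frames=[4,1,-] (faults so far: 2)
  step 6: ref 2 -> FAULT, frames=[4,1,2] (faults so far: 3)
  step 7: ref 2 -> HIT, frames=[4,1,2] (faults so far: 3)
  step 8: ref 4 -> HIT, frames=[4,1,2] (faults so far: 3)
  step 9: ref 3 -> FAULT, evict 4, frames=[3,1,2] (faults so far: 4)
  step 10: ref 3 -> HIT, frames=[3,1,2] (faults so far: 4)
  step 11: ref 3 -> HIT, frames=[3,1,2] (faults so far: 4)
  step 12: ref 3 -> HIT, frames=[3,1,2] (faults so far: 4)
  step 13: ref 3 -> HIT, frames=[3,1,2] (faults so far: 4)
  step 14: ref 1 -> HIT, frames=[3,1,2] (faults so far: 4)
  step 15: ref 1 -> HIT, frames=[3,1,2] (faults so far: 4)
  FIFO total faults: 4
--- LRU ---
  step 0: ref 4 -> FAULT, frames=[4,-,-] (faults so far: 1)
  step 1: ref 4 -> HIT, frames=[4,-,-] (faults so far: 1)
  step 2: ref 1 -> FAULT, frames=[4,1,-] (faults so far: 2)
  step 3: ref 4 -> HIT, frames=[4,1,-] (faults so far: 2)
  step 4: ref 4 -> HIT, frames=[4,1,-] (faults so far: 2)
  step 5: ref 4 -> HIT, frames=[4,1,-] (faults so far: 2)
  step 6: ref 2 -> FAULT, frames=[4,1,2] (faults so far: 3)
  step 7: ref 2 -> HIT, frames=[4,1,2] (faults so far: 3)
  step 8: ref 4 -> HIT, frames=[4,1,2] (faults so far: 3)
  step 9: ref 3 -> FAULT, evict 1, frames=[4,3,2] (faults so far: 4)
  step 10: ref 3 -> HIT, frames=[4,3,2] (faults so far: 4)
  step 11: ref 3 -> HIT, frames=[4,3,2] (faults so far: 4)
  step 12: ref 3 -> HIT, frames=[4,3,2] (faults so far: 4)
  step 13: ref 3 -> HIT, frames=[4,3,2] (faults so far: 4)
  step 14: ref 1 -> FAULT, evict 2, frames=[4,3,1] (faults so far: 5)
  step 15: ref 1 -> HIT, frames=[4,3,1] (faults so far: 5)
  LRU total faults: 5
--- Optimal ---
  step 0: ref 4 -> FAULT, frames=[4,-,-] (faults so far: 1)
  step 1: ref 4 -> HIT, frames=[4,-,-] (faults so far: 1)
  step 2: ref 1 -> FAULT, frames=[4,1,-] (faults so far: 2)
  step 3: ref 4 -> HIT, frames=[4,1,-] (faults so far: 2)
  step 4: ref 4 -> HIT, frames=[4,1,-] (faults so far: 2)
  step 5: ref 4 -> HIT, frames=[4,1,-] (faults so far: 2)
  step 6: ref 2 -> FAULT, frames=[4,1,2] (faults so far: 3)
  step 7: ref 2 -> HIT, frames=[4,1,2] (faults so far: 3)
  step 8: ref 4 -> HIT, frames=[4,1,2] (faults so far: 3)
  step 9: ref 3 -> FAULT, evict 2, frames=[4,1,3] (faults so far: 4)
  step 10: ref 3 -> HIT, frames=[4,1,3] (faults so far: 4)
  step 11: ref 3 -> HIT, frames=[4,1,3] (faults so far: 4)
  step 12: ref 3 -> HIT, frames=[4,1,3] (faults so far: 4)
  step 13: ref 3 -> HIT, frames=[4,1,3] (faults so far: 4)
  step 14: ref 1 -> HIT, frames=[4,1,3] (faults so far: 4)
  step 15: ref 1 -> HIT, frames=[4,1,3] (faults so far: 4)
  Optimal total faults: 4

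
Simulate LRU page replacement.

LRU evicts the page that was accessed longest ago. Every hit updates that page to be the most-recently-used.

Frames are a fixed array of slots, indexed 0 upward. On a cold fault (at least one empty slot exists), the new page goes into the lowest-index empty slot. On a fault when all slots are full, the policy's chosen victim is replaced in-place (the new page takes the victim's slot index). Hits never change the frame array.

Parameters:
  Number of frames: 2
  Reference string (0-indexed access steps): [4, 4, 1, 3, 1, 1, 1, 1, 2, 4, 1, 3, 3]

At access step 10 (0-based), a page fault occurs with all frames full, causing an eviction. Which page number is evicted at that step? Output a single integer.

Step 0: ref 4 -> FAULT, frames=[4,-]
Step 1: ref 4 -> HIT, frames=[4,-]
Step 2: ref 1 -> FAULT, frames=[4,1]
Step 3: ref 3 -> FAULT, evict 4, frames=[3,1]
Step 4: ref 1 -> HIT, frames=[3,1]
Step 5: ref 1 -> HIT, frames=[3,1]
Step 6: ref 1 -> HIT, frames=[3,1]
Step 7: ref 1 -> HIT, frames=[3,1]
Step 8: ref 2 -> FAULT, evict 3, frames=[2,1]
Step 9: ref 4 -> FAULT, evict 1, frames=[2,4]
Step 10: ref 1 -> FAULT, evict 2, frames=[1,4]
At step 10: evicted page 2

Answer: 2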